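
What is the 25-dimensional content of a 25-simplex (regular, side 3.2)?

V = (3.2^25 / 25!) · √((25+1) / 2^25) ≈ 2.41388e-16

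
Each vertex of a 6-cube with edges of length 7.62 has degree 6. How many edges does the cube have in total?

Each of the 2^6 = 64 vertices has degree 6; total edges = 6·2^6/2 = 192.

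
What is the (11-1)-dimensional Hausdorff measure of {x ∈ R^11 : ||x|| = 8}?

S = n·V_n(r)/r = 11·V_11(8)/8 (volume-to-surface relation), giving 68719476736·π^5/945 ≈ 2.22535e+10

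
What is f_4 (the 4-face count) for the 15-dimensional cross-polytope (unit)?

An n-cross-polytope has 2^(k+1)·C(n,k+1) k-faces. Here 2^5·C(15,5) = 32·3003 = 96096.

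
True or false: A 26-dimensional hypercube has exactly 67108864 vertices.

True. The 26-cube has 2^26 = 67108864 vertices.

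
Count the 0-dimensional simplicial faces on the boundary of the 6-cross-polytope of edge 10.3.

Number of 0-faces = 2^(0+1) · C(6,0+1) = 2 · 6 = 12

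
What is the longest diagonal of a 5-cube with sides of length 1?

Diagonal = √5 · 1 ≈ 2.23607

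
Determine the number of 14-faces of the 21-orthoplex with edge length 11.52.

An n-cross-polytope has 2^(k+1)·C(n,k+1) k-faces. Here 2^15·C(21,15) = 32768·54264 = 1778122752.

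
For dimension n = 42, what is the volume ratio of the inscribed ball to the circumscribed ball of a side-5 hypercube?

V_in/V_out = n^(-n/2) = 42^(-42/2) ≈ 8.1614e-35.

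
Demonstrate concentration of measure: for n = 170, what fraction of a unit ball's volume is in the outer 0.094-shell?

1 - (1-0.094)^170 ≈ 0.9999999485 ≈ 99.999995%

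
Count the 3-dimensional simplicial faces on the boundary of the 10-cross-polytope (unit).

An n-cross-polytope has 2^(k+1)·C(n,k+1) k-faces. Here 2^4·C(10,4) = 16·210 = 3360.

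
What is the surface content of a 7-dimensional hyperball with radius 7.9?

|∂B_7(7.9)| ≈ 8.03972e+06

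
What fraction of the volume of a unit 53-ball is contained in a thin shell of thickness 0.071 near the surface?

Shell fraction = 1 - (1-0.071)^53 ≈ 0.979824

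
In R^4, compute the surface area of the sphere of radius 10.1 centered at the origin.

The surface area of an n-ball is 2π^(n/2) r^(n-1) / Γ(n/2). For n=4, r=10.1: 20337.3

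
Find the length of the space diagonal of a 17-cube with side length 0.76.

The space diagonal of an n-cube of side s is s√n. Here 0.76·√17 ≈ 3.13356.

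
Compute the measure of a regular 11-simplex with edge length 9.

V = (9^11 / 11!) · √((11+1) / 2^11) ≈ 60.178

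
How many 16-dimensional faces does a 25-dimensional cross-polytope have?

Number of 16-faces = 2^(16+1) · C(25,16+1) = 131072 · 1081575 = 141764198400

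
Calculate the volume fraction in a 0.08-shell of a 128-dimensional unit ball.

Shell fraction = 1 - (1-0.08)^128 ≈ 0.999977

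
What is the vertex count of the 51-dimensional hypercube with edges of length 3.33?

An n-cube has 2^n vertices; for n = 51 that is 2^51 = 2251799813685248.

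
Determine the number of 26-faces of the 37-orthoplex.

f_26(37-orthoplex) = 2^27 · (37 choose 27) = 46752079447851008.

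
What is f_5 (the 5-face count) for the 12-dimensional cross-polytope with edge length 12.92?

Each 5-face is the convex hull of 6 vertices, one chosen as ±e_i from each of 6 distinct axes: 2^6·C(12,6) = 59136.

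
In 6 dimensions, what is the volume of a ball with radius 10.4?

The n-ball volume is π^(n/2)·r^n/Γ(n/2+1). With n=6, r=10.4: V ≈ 6.53881e+06.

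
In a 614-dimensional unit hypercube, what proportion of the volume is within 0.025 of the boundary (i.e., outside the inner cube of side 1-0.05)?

The inner cube has side 1-2·0.025 = 0.95 and volume (0.95)^614 ≈ 2.1e-14, so the shell holds 1 - 2.1e-14 of the volume.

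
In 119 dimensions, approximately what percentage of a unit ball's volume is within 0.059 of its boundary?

1 - (1-0.059)^119 ≈ 0.99928 ≈ 99.93%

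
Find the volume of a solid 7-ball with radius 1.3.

V_7(1.3) = π^(7/2) · (1.3)^7 / Γ(7/2 + 1) ≈ 29.6472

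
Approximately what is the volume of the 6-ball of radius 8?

The n-ball volume is π^(n/2)·r^n/Γ(n/2+1). With n=6, r=8: V = 131072·π^3/3 ≈ 1.35468e+06.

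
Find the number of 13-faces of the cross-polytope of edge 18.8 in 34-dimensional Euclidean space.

Each 13-face is the convex hull of 14 vertices, one chosen as ±e_i from each of 14 distinct axes: 2^14·C(34,14) = 22806128885760.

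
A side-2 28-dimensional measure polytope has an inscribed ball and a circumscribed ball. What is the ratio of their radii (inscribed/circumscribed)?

r_in / r_out = (2/2) / (2√28/2) = 1/√28 ≈ 0.188982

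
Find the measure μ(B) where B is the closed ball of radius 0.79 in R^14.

Volume = π^{14/2}·(0.79)^14/Γ(8) ≈ 0.0221003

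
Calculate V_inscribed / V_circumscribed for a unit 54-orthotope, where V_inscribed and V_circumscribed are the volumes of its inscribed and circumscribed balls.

V_in/V_out = n^(-n/2) = 54^(-54/2) ≈ 1.68023e-47.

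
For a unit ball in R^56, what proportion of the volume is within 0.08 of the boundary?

Shell fraction = 1 - (1-0.08)^56 ≈ 0.990622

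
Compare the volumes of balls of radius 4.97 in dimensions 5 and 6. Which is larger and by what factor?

V_5(4.97) ≈ 15961.7, V_6(4.97) ≈ 77881.9. The 6-ball is larger by a factor of 4.879.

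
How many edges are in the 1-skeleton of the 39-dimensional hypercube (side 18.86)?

Each of the 2^39 = 549755813888 vertices has degree 39; total edges = 39·2^39/2 = 10720238370816.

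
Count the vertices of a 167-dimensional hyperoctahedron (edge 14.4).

The 167-dimensional cross-polytope has 2n = 2·167 = 334 vertices.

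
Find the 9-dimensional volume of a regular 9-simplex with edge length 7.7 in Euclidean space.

For a regular n-simplex with edge a, V = (a^n / n!)·√((n+1)/2^n). With a=7.7, n=9: V ≈ 36.6453.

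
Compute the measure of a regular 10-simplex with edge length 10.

Volume = 10^10 · √(11/2^10) / 10! ≈ 285.617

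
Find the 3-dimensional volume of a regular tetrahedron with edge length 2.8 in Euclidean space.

Volume = (√2/12) · 2.8³ = 2.58707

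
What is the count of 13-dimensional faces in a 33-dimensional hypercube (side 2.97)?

Choose 13 of 33 axes to span the face (C(33,13) = 573166440 ways), then fix each of the remaining 20 coordinates at one of its two extreme values (2^20 = 1048576 ways): 573166440·1048576 = 601008572989440.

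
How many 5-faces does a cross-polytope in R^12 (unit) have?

Each 5-face is the convex hull of 6 vertices, one chosen as ±e_i from each of 6 distinct axes: 2^6·C(12,6) = 59136.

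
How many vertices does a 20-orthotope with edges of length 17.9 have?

An n-cube has 2^n vertices; for n = 20 that is 2^20 = 1048576.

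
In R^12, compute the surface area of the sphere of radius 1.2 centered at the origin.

S_12(1.2) = 2·π^(12/2)·(1.2)^11 / Γ(12/2) ≈ 119.053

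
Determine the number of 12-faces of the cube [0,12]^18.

An n-cube has C(n,k)·2^(n-k) k-faces. Here C(18,12)·2^6 = 18564·64 = 1188096.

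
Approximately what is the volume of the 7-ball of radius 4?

The n-ball volume is π^(n/2)·r^n/Γ(n/2+1). With n=7, r=4: V = 262144·π^3/105 ≈ 77410.6.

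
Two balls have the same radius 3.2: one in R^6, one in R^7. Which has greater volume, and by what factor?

V_6(3.2) ≈ 5548.79, V_7(3.2) ≈ 16234.2. The 7-ball is larger by a factor of 2.926.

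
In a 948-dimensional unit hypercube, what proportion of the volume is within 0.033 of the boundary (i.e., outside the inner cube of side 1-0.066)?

The inner cube has side 1-2·0.033 = 0.934 and volume (0.934)^948 ≈ 7.742e-29, so the shell holds 1 - 7.742e-29 of the volume.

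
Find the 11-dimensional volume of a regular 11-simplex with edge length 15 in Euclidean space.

Volume = 15^11 · √(12/2^11) / 11! ≈ 16587.2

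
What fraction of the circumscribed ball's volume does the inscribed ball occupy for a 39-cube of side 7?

V_in / V_out = (r_in/r_out)^39 = (1/√39)^39 = 39^(-39/2) ≈ 9.42411e-32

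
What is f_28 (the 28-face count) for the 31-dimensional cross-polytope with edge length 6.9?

Each 28-face is the convex hull of 29 vertices, one chosen as ±e_i from each of 29 distinct axes: 2^29·C(31,29) = 249644974080.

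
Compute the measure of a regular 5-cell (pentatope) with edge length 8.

Volume = 8^4 · √(5/2^4) / 4! ≈ 95.4056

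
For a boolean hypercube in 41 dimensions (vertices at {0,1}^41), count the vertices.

The 41-cube has 2^41 = 2199023255552 vertices.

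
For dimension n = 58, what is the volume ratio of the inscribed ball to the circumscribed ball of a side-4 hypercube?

The radii are 4/2 and 4√58/2, so the volume ratio is (1/√58)^58 = 58^{-58/2} ≈ 7.25418e-52.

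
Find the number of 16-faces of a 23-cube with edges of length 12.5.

Number of 16-faces = C(23,16) · 2^(23-16) = 245157 · 128 = 31380096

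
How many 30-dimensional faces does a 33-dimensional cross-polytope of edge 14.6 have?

An n-cross-polytope has 2^(k+1)·C(n,k+1) k-faces. Here 2^31·C(33,31) = 2147483648·528 = 1133871366144.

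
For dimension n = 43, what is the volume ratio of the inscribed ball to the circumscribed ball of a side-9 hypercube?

V_in / V_out = (r_in/r_out)^43 = (1/√43)^43 = 43^(-43/2) ≈ 7.59326e-36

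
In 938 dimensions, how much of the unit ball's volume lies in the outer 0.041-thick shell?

Shell fraction = 1 - (1-0.041)^938 ≈ 1 - 8.828e-18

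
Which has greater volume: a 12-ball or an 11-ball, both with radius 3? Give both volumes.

V_12(3) ≈ 709613. V_11(3) ≈ 333763. The 12-ball is larger.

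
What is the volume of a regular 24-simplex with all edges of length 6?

V = (6^24 / 24!) · √((24+1) / 2^24) ≈ 9.32254e-09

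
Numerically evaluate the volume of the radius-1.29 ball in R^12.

Volume = π^{12/2}·(1.29)^12/Γ(7) ≈ 28.3559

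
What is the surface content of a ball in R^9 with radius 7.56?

|∂B_9(7.56)| ≈ 3.16763e+08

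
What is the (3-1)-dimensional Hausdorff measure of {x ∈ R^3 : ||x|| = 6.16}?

S_3(6.16) = 2·π^(3/2)·(6.16)^2 / Γ(3/2) = 4πr² = 4π·(6.16)² ≈ 476.838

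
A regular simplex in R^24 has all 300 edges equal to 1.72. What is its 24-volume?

Volume = 1.72^24 · √(25/2^24) / 24! ≈ 8.84275e-22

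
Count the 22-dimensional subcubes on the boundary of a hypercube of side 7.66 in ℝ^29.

f_22(29-cube) = (29 choose 22) · 2^7 = 199779840.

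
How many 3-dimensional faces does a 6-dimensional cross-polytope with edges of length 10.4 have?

An n-cross-polytope has 2^(k+1)·C(n,k+1) k-faces. Here 2^4·C(6,4) = 16·15 = 240.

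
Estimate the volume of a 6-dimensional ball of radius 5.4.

V_6(5.4) = π^(6/2) · (5.4)^6 / Γ(6/2 + 1) ≈ 128133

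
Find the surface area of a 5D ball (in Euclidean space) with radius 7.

The surface area of an n-ball is 2π^(n/2) r^(n-1) / Γ(n/2). For n=5, r=7: 19208·π^2/3 ≈ 63191.8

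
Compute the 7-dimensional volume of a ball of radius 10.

V_7(10) = π^(7/2) · (10)^7 / Γ(7/2 + 1) = 32000000·π^3/21 ≈ 4.72477e+07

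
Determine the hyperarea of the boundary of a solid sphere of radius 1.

S_3(1) = 2·π^(3/2)·(1)^2 / Γ(3/2) = 4πr² = 4π·(1)² ≈ 12.5664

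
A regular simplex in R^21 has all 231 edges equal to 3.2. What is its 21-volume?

For a regular n-simplex with edge a, V = (a^n / n!)·√((n+1)/2^n). With a=3.2, n=21: V ≈ 2.57159e-12.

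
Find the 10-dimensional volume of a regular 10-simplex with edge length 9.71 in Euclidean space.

V_10 = √(11) · 9.71^10 / (10! · 2^(10/2)) ≈ 212.802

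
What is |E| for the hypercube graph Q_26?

Number of 1-faces = C(26,1)·2^(26-1) = 26·33554432 = 872415232.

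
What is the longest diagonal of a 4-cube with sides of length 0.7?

||(0.7,0.7,...,0.7)|| = √(4)·0.7 = 1.4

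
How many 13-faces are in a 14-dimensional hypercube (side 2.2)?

An n-cube has C(n,k)·2^(n-k) k-faces. Here C(14,13)·2^1 = 14·2 = 28.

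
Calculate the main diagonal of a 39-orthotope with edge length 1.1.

d = √(1.1² + 1.1² + ... + 1.1²) [39 terms] = √(39·1.1²) = 1.1√39 ≈ 6.8695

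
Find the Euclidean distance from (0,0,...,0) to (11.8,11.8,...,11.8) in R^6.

||(11.8,11.8,...,11.8)|| = √(6)·11.8 ≈ 28.904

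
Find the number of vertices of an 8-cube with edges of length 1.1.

Each vertex is a binary string of length 8, so there are 2^8 = 256.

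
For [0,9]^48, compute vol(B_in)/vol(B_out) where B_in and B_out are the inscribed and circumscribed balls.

Volume scales as r^n, and r_in/r_out = 1/√48, giving (1/√48)^48 ≈ 4.469e-41.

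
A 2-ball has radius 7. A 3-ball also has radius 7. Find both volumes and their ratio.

V_2(7) ≈ 153.938. V_3(7) ≈ 1436.76. Ratio V_2/V_3 ≈ 0.1071.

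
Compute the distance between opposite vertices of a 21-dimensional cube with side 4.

||(4,4,...,4)|| = √(21)·4 ≈ 18.3303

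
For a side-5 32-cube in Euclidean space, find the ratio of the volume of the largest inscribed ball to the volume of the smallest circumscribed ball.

Volume scales as r^n, and r_in/r_out = 1/√32, giving (1/√32)^32 ≈ 8.27181e-25.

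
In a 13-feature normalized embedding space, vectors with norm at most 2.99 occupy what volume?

V_13(2.99) = π^(13/2) · (2.99)^13 / Γ(13/2 + 1) ≈ 1.39017e+06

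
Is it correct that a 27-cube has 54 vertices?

False. The 27-cube has 2^27 = 134217728 vertices.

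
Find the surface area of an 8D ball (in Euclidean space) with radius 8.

S = n·V_n(r)/r = 8·V_8(8)/8 (volume-to-surface relation), giving 2097152·π^4/3 ≈ 6.80939e+07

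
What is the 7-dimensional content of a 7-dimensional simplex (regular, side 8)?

V = (8^7 / 7!) · √((7+1) / 2^7) ≈ 104.025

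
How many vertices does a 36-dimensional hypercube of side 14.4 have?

Each vertex is a binary string of length 36, so there are 2^36 = 68719476736.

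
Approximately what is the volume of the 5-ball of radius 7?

V = 134456·π^2/15 ≈ 88468.5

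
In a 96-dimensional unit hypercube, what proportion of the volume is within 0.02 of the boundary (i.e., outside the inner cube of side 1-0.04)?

1 - (1 - 2·0.02)^96 = 1 - 0.96^96 ≈ 0.980137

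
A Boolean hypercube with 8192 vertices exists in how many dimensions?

Since 2^n = 8192, we have n = 13.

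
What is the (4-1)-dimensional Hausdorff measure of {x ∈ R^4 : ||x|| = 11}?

The surface area of an n-ball is 2π^(n/2) r^(n-1) / Γ(n/2). For n=4, r=11: 2662·π^2 ≈ 26272.9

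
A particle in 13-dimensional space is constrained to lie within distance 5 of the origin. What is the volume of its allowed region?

The n-ball volume is π^(n/2)·r^n/Γ(n/2+1). With n=13, r=5: V = 31250000000·π^6/27027 ≈ 1.11161e+09.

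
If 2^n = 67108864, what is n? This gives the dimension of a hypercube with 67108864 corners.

n = log_2(67108864) = 26.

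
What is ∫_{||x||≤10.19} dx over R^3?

The n-ball volume is π^(n/2)·r^n/Γ(n/2+1). With n=3, r=10.19: V ≈ 4432.12.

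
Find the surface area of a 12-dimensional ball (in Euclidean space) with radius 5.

S_12(5) = 2·π^(12/2)·(5)^11 / Γ(12/2) = 9765625·π^6/12 ≈ 7.82381e+08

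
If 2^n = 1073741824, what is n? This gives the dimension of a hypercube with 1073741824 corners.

The n-cube has 2^n vertices, and 1073741824 = 2^30, so n = 30.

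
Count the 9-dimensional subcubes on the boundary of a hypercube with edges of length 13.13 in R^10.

An n-cube has C(n,k)·2^(n-k) k-faces. Here C(10,9)·2^1 = 10·2 = 20.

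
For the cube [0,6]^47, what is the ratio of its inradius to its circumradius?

r_in = 6/2 (half the side); r_out = 6√47/2 (half the diagonal). Ratio = 1/√47 ≈ 0.145865.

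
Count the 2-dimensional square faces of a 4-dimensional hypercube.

Choose 2 of 4 axes to span the face (C(4,2) = 6 ways), then fix each of the remaining 2 coordinates at one of its two extreme values (2^2 = 4 ways): 6·4 = 24.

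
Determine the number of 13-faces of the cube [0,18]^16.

Number of 13-faces = C(16,13) · 2^(16-13) = 560 · 8 = 4480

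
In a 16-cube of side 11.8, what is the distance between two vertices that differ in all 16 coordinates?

The space diagonal of an n-cube of side s is s√n. Here 11.8·√16 = 47.2.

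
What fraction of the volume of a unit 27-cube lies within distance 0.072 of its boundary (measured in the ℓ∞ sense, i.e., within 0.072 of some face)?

Shell fraction = 1 - (1-0.144)^27 ≈ 0.984976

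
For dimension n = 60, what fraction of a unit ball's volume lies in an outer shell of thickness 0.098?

1 - (1-0.098)^60 ≈ 0.997947 ≈ 99.79%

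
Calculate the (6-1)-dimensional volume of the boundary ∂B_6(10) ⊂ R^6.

The surface area of an n-ball is 2π^(n/2) r^(n-1) / Γ(n/2). For n=6, r=10: 100000·π^3 ≈ 3.10063e+06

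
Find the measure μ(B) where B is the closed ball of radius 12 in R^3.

The n-ball volume is π^(n/2)·r^n/Γ(n/2+1). With n=3, r=12: V = 2304·π ≈ 7238.23.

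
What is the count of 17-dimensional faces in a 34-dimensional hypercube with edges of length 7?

Number of 17-faces = C(34,17) · 2^(34-17) = 2333606220 · 131072 = 305870434467840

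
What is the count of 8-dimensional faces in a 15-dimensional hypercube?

f_8(15-cube) = (15 choose 8) · 2^7 = 823680.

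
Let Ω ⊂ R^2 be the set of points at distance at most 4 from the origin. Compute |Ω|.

Volume = π^{2/2}·(4)^2/Γ(2) = 16·π ≈ 50.2655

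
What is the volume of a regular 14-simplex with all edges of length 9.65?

V_14 = √(15) · 9.65^14 / (14! · 2^(14/2)) ≈ 21.077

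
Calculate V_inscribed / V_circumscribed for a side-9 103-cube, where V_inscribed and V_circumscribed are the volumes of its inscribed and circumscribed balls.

Volume scales as r^n, and r_in/r_out = 1/√103, giving (1/√103)^103 ≈ 2.18214e-104.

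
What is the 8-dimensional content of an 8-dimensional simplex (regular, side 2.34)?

For a regular n-simplex with edge a, V = (a^n / n!)·√((n+1)/2^n). With a=2.34, n=8: V ≈ 0.0041803.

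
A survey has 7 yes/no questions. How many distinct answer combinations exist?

Number of vertices = 2^7 = 128.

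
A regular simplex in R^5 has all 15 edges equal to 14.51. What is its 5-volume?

V_5 = √(6) · 14.51^5 / (5! · 2^(5/2)) ≈ 2320.9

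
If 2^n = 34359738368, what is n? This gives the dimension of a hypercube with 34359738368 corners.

Since 2^n = 34359738368, we have n = 35.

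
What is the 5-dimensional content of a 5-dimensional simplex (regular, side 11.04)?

For a regular n-simplex with edge a, V = (a^n / n!)·√((n+1)/2^n). With a=11.04, n=5: V ≈ 591.786.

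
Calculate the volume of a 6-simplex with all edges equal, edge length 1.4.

Volume = 1.4^6 · √(7/2^6) / 6! ≈ 0.00345856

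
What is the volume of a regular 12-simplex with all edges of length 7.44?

V = (7.44^12 / 12!) · √((12+1) / 2^12) ≈ 3.38322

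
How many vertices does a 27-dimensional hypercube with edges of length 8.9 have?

Each vertex is a binary string of length 27, so there are 2^27 = 134217728.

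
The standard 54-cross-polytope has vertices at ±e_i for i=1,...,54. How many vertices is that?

Number of vertices = 2n = 108.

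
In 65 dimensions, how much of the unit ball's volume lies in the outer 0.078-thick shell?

Shell fraction = 1 - (1-0.078)^65 ≈ 0.994901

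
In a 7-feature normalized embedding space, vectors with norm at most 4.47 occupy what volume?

V_7(4.47) = π^(7/2) · (4.47)^7 / Γ(7/2 + 1) ≈ 168474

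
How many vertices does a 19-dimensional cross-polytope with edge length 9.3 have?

An n-cross-polytope has 2n vertices; here n = 19, giving 38.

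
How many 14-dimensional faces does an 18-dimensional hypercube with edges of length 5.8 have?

f_14(18-cube) = (18 choose 14) · 2^4 = 48960.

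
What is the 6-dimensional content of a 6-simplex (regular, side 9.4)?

V = (9.4^6 / 6!) · √((6+1) / 2^6) ≈ 316.879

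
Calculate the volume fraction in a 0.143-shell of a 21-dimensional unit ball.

Shell fraction = 1 - (1-0.143)^21 ≈ 0.960862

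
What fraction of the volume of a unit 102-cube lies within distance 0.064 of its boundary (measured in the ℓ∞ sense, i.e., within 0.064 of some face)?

The inner cube has side 1-2·0.064 = 0.872 and volume (0.872)^102 ≈ 8.564e-07, so the shell holds 0.9999991436 of the volume.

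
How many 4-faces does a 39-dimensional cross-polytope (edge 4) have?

f_4(39-orthoplex) = 2^5 · (39 choose 5) = 18424224.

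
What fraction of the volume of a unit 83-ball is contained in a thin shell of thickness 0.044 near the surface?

V(inner)/V(outer) = ((1-0.044)/1)^83 ≈ 0.02388, so the shell fraction is 0.976122.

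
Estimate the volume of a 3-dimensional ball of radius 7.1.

V_3(7.1) = π^(3/2) · (7.1)^3 / Γ(3/2 + 1) ≈ 1499.21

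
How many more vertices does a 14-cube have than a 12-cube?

The 14-cube has 2^14 = 16384 vertices. The 12-cube has 2^12 = 4096 vertices. Difference: 16384 - 4096 = 12288.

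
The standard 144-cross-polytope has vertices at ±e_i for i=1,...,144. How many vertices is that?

An n-cross-polytope has 2n vertices; here n = 144, giving 288.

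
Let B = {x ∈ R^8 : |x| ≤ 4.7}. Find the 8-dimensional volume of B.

V_8(4.7) = π^(8/2) · (4.7)^8 / Γ(8/2 + 1) ≈ 966432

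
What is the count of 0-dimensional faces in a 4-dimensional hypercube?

Choose 0 of 4 axes to span the face (C(4,0) = 1 way), then fix each of the remaining 4 coordinates at one of its two extreme values (2^4 = 16 ways): 1·16 = 16.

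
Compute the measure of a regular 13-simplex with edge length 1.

V = (1^13 / 13!) · √((13+1) / 2^13) ≈ 6.63879e-12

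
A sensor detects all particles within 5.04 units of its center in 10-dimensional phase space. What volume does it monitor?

V_10(5.04) = π^(10/2) · (5.04)^10 / Γ(10/2 + 1) ≈ 2.69695e+07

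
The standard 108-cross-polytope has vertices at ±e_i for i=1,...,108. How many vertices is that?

An n-cross-polytope has 2n vertices; here n = 108, giving 216.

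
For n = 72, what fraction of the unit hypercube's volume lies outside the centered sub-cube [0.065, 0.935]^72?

The inner cube has side 1-2·0.065 = 0.87 and volume (0.87)^72 ≈ 4.42e-05, so the shell holds 0.999956 of the volume.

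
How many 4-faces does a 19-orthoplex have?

f_4(19-orthoplex) = 2^5 · (19 choose 5) = 372096.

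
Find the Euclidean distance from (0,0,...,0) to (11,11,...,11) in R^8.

||(11,11,...,11)|| = √(8)·11 ≈ 31.1127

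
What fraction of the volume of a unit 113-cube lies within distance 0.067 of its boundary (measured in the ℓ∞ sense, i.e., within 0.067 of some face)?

The inner cube has side 1-2·0.067 = 0.866 and volume (0.866)^113 ≈ 8.7e-08, so the shell holds 0.999999913 of the volume.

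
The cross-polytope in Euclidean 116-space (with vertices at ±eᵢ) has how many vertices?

The vertices are ±e_1, ..., ±e_116, so there are 2·116 = 232.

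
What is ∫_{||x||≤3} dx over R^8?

V_8(3) = π^(8/2) · (3)^8 / Γ(8/2 + 1) = 2187·π^4/8 ≈ 26629.2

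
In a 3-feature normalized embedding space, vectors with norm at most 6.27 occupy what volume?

V_3(6.27) = π^(3/2) · (6.27)^3 / Γ(3/2 + 1) ≈ 1032.5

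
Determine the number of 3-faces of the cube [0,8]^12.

Number of 3-faces = C(12,3) · 2^(12-3) = 220 · 512 = 112640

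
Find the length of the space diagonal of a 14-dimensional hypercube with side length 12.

d = √(12² + 12² + ... + 12²) [14 terms] = √(14·12²) = 12√14 ≈ 44.8999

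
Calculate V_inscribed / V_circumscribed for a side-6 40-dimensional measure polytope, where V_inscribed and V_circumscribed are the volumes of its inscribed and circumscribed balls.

Volume scales as r^n, and r_in/r_out = 1/√40, giving (1/√40)^40 ≈ 9.09495e-33.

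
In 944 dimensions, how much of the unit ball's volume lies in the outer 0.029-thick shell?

1 - (1-0.029)^944 ≈ 1 - 8.609e-13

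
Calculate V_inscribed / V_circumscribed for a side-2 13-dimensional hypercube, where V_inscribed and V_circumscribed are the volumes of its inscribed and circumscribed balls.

V_in/V_out = n^(-n/2) = 13^(-13/2) ≈ 5.74603e-08.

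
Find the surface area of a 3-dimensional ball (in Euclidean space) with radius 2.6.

The surface area of an n-ball is 2π^(n/2) r^(n-1) / Γ(n/2). For n=3, r=2.6: 4πr² = 4π·(2.6)² ≈ 84.9487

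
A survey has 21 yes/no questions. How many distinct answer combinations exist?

Each vertex is a binary string of length 21, so there are 2^21 = 2097152.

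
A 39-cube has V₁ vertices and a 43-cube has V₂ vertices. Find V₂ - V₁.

V₁ = 2^39 = 549755813888. V₂ = 2^43 = 8796093022208. V₂ - V₁ = 8246337208320.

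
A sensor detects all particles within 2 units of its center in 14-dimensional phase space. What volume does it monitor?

Volume = π^{14/2}·(2)^14/Γ(8) = 1024·π^7/315 ≈ 9818.35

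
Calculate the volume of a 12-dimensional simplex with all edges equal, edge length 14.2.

For a regular n-simplex with edge a, V = (a^n / n!)·√((n+1)/2^n). With a=14.2, n=12: V ≈ 7905.24.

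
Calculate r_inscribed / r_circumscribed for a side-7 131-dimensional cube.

r_in = 7/2 (half the side); r_out = 7√131/2 (half the diagonal). Ratio = 1/√131 ≈ 0.0873704.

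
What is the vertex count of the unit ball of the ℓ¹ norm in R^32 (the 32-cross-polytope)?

The vertices are ±e_1, ..., ±e_32, so there are 2·32 = 64.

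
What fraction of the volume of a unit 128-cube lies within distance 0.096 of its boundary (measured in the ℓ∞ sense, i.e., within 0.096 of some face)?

The inner cube has side 1-2·0.096 = 0.808 and volume (0.808)^128 ≈ 1.408e-12, so the shell holds 1 - 1.408e-12 of the volume.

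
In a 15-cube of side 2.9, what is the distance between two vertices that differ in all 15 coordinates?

d = √(2.9² + 2.9² + ... + 2.9²) [15 terms] = √(15·2.9²) = 2.9√15 ≈ 11.2317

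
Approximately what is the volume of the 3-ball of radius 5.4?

V_3(5.4) = π^(3/2) · (5.4)^3 / Γ(3/2 + 1) ≈ 659.584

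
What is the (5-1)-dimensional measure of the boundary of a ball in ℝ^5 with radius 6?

|∂B_5(6)| = 3456·π^2 ≈ 34109.4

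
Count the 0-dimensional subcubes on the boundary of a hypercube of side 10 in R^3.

An n-cube has C(n,k)·2^(n-k) k-faces. Here C(3,0)·2^3 = 1·8 = 8.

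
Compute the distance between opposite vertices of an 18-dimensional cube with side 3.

The space diagonal of an n-cube of side s is s√n. Here 3·√18 ≈ 12.7279.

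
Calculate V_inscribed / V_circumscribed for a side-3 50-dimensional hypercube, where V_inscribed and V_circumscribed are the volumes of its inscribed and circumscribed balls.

Volume scales as r^n, and r_in/r_out = 1/√50, giving (1/√50)^50 ≈ 3.35544e-43.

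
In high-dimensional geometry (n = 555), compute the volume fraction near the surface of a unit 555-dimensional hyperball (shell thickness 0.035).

1 - (1-0.035)^555 ≈ 0.9999999974 ≈ (100 - 2.59e-07)%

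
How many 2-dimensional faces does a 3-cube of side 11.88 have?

f_2(3-cube) = (3 choose 2) · 2^1 = 6.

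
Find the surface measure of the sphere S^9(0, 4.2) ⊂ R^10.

S_10(4.2) = 2·π^(10/2)·(4.2)^9 / Γ(10/2) ≈ 1.03708e+07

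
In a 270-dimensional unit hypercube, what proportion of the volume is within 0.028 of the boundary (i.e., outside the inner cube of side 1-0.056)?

1 - (1 - 2·0.028)^270 = 1 - 0.944^270 ≈ 0.9999998252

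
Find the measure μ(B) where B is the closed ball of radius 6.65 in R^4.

Volume = π^{4/2}·(6.65)^4/Γ(3) ≈ 9650.64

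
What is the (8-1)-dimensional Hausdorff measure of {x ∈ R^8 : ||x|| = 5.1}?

S = n·V_n(r)/r = 8·V_8(5.1)/5.1 (volume-to-surface relation), giving 2.91387e+06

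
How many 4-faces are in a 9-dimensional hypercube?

An n-cube has C(n,k)·2^(n-k) k-faces. Here C(9,4)·2^5 = 126·32 = 4032.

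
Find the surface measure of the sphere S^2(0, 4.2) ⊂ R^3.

The surface area of an n-ball is 2π^(n/2) r^(n-1) / Γ(n/2). For n=3, r=4.2: 4πr² = 4π·(4.2)² ≈ 221.671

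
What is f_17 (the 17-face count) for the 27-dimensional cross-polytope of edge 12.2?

Number of 17-faces = 2^(17+1) · C(27,17+1) = 262144 · 4686825 = 1228623052800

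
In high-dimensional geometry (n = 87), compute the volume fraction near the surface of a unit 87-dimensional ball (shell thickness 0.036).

1 - (1-0.036)^87 ≈ 0.958819 ≈ 95.88%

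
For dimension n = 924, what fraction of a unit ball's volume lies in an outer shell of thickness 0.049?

1 - (1-0.049)^924 ≈ 1 - 6.899e-21 ≈ 100.000000%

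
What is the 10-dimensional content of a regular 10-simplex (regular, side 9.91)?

V_10 = √(11) · 9.91^10 / (10! · 2^(10/2)) ≈ 260.928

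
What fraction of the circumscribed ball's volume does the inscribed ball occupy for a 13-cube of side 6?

V_in/V_out = n^(-n/2) = 13^(-13/2) ≈ 5.74603e-08.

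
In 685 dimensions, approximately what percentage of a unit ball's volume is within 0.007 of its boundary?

1 - (1-0.007)^685 ≈ 0.991867 ≈ 99.19%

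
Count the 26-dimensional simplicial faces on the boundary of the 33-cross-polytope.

An n-cross-polytope has 2^(k+1)·C(n,k+1) k-faces. Here 2^27·C(33,27) = 134217728·1107568 = 148655260565504.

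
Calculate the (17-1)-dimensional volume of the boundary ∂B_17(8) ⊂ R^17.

|∂B_17(8)| = 144115188075855872·π^8/2027025 ≈ 6.74605e+14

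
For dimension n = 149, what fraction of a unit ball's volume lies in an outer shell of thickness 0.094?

1 - (1-0.094)^149 ≈ 0.9999995906 ≈ 99.999959%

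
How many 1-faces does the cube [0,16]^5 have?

Each of the 2^5 = 32 vertices has degree 5; total edges = 5·2^5/2 = 80.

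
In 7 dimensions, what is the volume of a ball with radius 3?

V = 11664·π^3/35 ≈ 10333.1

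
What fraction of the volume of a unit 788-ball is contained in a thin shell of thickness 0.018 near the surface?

Shell fraction = 1 - (1-0.018)^788 ≈ 0.9999993921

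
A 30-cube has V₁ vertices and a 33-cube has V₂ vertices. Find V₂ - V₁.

V₁ = 2^30 = 1073741824. V₂ = 2^33 = 8589934592. V₂ - V₁ = 7516192768.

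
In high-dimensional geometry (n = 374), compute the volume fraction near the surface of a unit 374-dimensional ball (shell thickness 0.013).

1 - (1-0.013)^374 ≈ 0.992508 ≈ 99.25%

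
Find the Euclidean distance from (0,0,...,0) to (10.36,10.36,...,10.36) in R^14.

||(10.36,10.36,...,10.36)|| = √(14)·10.36 ≈ 38.7636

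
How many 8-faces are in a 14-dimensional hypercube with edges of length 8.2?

Number of 8-faces = C(14,8) · 2^(14-8) = 3003 · 64 = 192192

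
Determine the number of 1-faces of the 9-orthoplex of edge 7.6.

f_1(9-orthoplex) = 2^2 · (9 choose 2) = 144.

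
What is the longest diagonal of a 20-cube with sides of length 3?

Diagonal = √20 · 3 ≈ 13.4164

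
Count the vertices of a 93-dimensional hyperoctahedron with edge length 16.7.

The 93-dimensional cross-polytope has 2n = 2·93 = 186 vertices.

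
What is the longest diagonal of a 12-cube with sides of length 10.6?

||(10.6,10.6,...,10.6)|| = √(12)·10.6 ≈ 36.7195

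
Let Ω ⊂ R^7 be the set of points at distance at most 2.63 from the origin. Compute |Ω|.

The n-ball volume is π^(n/2)·r^n/Γ(n/2+1). With n=7, r=2.63: V ≈ 4112.17.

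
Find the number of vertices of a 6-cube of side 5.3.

Number of vertices = 2^6 = 64.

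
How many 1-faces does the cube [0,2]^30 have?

The 30-cube has n·2^(n-1) = 30·2^29 = 30·536870912 = 16106127360 edges.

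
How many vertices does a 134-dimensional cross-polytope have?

An n-cross-polytope has 2n vertices; here n = 134, giving 268.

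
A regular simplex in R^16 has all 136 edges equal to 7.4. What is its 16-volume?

V = (7.4^16 / 16!) · √((16+1) / 2^16) ≈ 0.0622404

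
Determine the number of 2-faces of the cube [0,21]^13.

Number of 2-faces = C(13,2) · 2^(13-2) = 78 · 2048 = 159744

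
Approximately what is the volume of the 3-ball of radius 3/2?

Volume = π^{3/2}·(3/2)^3/Γ(5/2) = 9·π/2 ≈ 14.1372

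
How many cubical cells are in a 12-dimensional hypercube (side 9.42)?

Choose 3 of 12 axes to span the face (C(12,3) = 220 ways), then fix each of the remaining 9 coordinates at one of its two extreme values (2^9 = 512 ways): 220·512 = 112640.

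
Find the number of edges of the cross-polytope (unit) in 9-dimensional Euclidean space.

Number of 1-faces = 2^(1+1) · C(9,1+1) = 4 · 36 = 144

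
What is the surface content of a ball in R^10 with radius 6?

|∂B_10(6)| = 839808·π^5 ≈ 2.56998e+08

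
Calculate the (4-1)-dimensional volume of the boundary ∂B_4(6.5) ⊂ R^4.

S = n·V_n(r)/r = 4·V_4(6.5)/6.5 (volume-to-surface relation), giving 2197·π^2/4 ≈ 5420.88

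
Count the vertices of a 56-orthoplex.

Number of vertices = 2n = 112.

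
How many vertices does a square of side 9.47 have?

Each vertex is a binary string of length 2, so there are 2^2 = 4.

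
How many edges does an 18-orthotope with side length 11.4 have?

Each of the 2^18 = 262144 vertices has degree 18; total edges = 18·2^18/2 = 2359296.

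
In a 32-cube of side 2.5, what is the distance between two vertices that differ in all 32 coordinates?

||(2.5,2.5,...,2.5)|| = √(32)·2.5 ≈ 14.1421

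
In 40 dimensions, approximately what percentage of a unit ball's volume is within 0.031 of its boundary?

1 - (1-0.031)^40 ≈ 0.71624 ≈ 71.62%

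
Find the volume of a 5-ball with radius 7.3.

Volume = π^{5/2}·(7.3)^5/Γ(7/2) ≈ 109122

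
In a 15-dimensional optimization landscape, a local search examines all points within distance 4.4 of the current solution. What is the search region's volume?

The n-ball volume is π^(n/2)·r^n/Γ(n/2+1). With n=15, r=4.4: V ≈ 1.71088e+09.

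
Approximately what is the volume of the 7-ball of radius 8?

V_7(8) = π^(7/2) · (8)^7 / Γ(7/2 + 1) = 33554432·π^3/105 ≈ 9.90855e+06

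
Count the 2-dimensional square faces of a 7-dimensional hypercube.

Choose 2 of 7 axes to span the face (C(7,2) = 21 ways), then fix each of the remaining 5 coordinates at one of its two extreme values (2^5 = 32 ways): 21·32 = 672.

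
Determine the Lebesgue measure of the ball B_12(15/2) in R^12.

Volume = π^{12/2}·(15/2)^12/Γ(7) = 2883251953125·π^6/65536 ≈ 4.22963e+10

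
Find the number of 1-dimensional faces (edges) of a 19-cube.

Number of 1-faces = C(19,1)·2^(19-1) = 19·262144 = 4980736.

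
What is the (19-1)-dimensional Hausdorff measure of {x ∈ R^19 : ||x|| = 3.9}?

The surface area of an n-ball is 2π^(n/2) r^(n-1) / Γ(n/2). For n=19, r=3.9: 3.85926e+10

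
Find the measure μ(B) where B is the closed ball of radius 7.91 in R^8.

The n-ball volume is π^(n/2)·r^n/Γ(n/2+1). With n=8, r=7.91: V ≈ 6.22014e+07.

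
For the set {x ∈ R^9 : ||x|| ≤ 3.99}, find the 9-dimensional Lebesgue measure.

The n-ball volume is π^(n/2)·r^n/Γ(n/2+1). With n=9, r=3.99: V ≈ 845422.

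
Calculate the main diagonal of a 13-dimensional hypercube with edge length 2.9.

||(2.9,2.9,...,2.9)|| = √(13)·2.9 ≈ 10.4561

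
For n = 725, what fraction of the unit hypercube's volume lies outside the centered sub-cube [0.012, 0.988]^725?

Shell fraction = 1 - (1-0.024)^725 ≈ 0.9999999776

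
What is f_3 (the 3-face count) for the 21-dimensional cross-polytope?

Each 3-face is the convex hull of 4 vertices, one chosen as ±e_i from each of 4 distinct axes: 2^4·C(21,4) = 95760.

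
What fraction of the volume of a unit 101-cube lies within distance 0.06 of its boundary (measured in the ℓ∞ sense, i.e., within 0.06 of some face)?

1 - (1 - 2·0.06)^101 = 1 - 0.88^101 ≈ 0.9999975297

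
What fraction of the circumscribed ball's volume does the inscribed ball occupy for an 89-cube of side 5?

Volume scales as r^n, and r_in/r_out = 1/√89, giving (1/√89)^89 ≈ 1.78708e-87.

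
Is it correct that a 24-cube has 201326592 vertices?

False. The 24-cube has 2^24 = 16777216 vertices.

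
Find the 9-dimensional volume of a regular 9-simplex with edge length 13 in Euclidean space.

Volume = 13^9 · √(10/2^9) / 9! ≈ 4084.06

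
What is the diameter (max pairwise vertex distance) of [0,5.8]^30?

||(5.8,5.8,...,5.8)|| = √(30)·5.8 ≈ 31.7679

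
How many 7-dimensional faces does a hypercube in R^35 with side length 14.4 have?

f_7(35-cube) = (35 choose 7) · 2^28 = 1805099592581120.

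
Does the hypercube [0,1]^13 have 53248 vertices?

False. The 13-cube has 2^13 = 8192 vertices.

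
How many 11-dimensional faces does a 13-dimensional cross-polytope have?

An n-cross-polytope has 2^(k+1)·C(n,k+1) k-faces. Here 2^12·C(13,12) = 4096·13 = 53248.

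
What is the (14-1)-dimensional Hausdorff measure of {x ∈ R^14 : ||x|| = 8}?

S_14(8) = 2·π^(14/2)·(8)^13 / Γ(14/2) = 68719476736·π^7/45 ≈ 4.61229e+12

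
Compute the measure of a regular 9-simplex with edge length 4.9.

V = (4.9^9 / 9!) · √((9+1) / 2^9) ≈ 0.627143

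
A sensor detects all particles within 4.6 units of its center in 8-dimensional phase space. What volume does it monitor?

Volume = π^{8/2}·(4.6)^8/Γ(5) ≈ 813675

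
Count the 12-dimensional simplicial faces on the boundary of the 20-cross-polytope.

An n-cross-polytope has 2^(k+1)·C(n,k+1) k-faces. Here 2^13·C(20,13) = 8192·77520 = 635043840.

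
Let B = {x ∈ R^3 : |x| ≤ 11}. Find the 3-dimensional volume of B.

V = 5324·π/3 ≈ 5575.28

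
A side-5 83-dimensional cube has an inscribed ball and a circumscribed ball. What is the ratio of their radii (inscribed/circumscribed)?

Ratio = (s/2)/(s√83/2) = 83^(-1/2) ≈ 0.109764.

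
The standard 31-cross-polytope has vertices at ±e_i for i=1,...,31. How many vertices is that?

Number of vertices = 2n = 62.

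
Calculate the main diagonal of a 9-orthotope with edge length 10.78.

d = √(10.78² + 10.78² + ... + 10.78²) [9 terms] = √(9·10.78²) = 10.78√9 = 32.34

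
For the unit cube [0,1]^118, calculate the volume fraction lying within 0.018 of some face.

Shell fraction = 1 - (1-0.036)^118 ≈ 0.986784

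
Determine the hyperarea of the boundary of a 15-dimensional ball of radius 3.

S_15(3) = 2·π^(15/2)·(3)^14 / Γ(15/2) = 45349632·π^7/5005 ≈ 2.73665e+07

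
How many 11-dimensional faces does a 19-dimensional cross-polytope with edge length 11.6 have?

Number of 11-faces = 2^(11+1) · C(19,11+1) = 4096 · 50388 = 206389248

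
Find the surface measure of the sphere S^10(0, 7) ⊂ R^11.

The surface area of an n-ball is 2π^(n/2) r^(n-1) / Γ(n/2). For n=11, r=7: 2582630848·π^5/135 ≈ 5.85434e+09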